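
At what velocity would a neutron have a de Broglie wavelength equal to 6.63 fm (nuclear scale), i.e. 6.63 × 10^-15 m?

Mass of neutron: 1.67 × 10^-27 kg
5.98 × 10^7 m/s

From λ = h/(mv), solve for v:

v = h/(mλ)
v = (6.626 × 10^-34 J·s) / (1.67 × 10^-27 kg × 6.63 × 10^-15 m)
v = 5.98 × 10^7 m/s

Note: This velocity is 20.0% of the speed of light, so relativistic corrections would be needed for a more accurate calculation.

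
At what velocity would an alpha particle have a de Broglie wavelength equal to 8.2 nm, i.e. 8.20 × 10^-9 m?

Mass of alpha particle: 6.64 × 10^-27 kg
1.22 × 10^1 m/s

From λ = h/(mv), solve for v:

v = h/(mλ)
v = (6.626 × 10^-34 J·s) / (6.64 × 10^-27 kg × 8.20 × 10^-9 m)
v = 1.22 × 10^1 m/s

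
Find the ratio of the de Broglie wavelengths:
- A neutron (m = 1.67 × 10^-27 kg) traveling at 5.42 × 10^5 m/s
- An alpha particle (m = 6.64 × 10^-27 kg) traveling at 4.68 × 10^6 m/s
λ₁/λ₂ = 34.3

Using λ = h/(mv):

λ₁ = h/(m₁v₁) = 7.32 × 10^-13 m
λ₂ = h/(m₂v₂) = 2.13 × 10^-14 m

Ratio λ₁/λ₂ = (m₂v₂)/(m₁v₁)
         = (6.64 × 10^-27 kg × 4.68 × 10^6 m/s) / (1.67 × 10^-27 kg × 5.42 × 10^5 m/s)
         = 34.3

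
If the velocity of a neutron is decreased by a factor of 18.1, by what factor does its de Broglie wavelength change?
The wavelength increases by a factor of 18.1.

From λ = h/(mv), the wavelength is inversely proportional to velocity:

λ ∝ 1/v

If v → v/18.1, then λ → 18.1λ

When velocity is decreased by a factor of 18.1, the wavelength increases by a factor of 18.1.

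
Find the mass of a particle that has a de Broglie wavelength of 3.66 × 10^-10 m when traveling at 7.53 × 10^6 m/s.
2.40 × 10^-31 kg

From the de Broglie relation λ = h/(mv), we solve for m:

m = h/(λv)
m = (6.626 × 10^-34 J·s) / (3.66 × 10^-10 m × 7.53 × 10^6 m/s)
m = 2.40 × 10^-31 kg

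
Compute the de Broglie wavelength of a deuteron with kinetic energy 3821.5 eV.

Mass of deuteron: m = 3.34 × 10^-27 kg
3.28 × 10^-13 m

Using λ = h/√(2mKE):

First convert KE to Joules: KE = 3821.5 eV = 6.123 × 10^-16 J

λ = h/√(2mKE)
λ = (6.626 × 10^-34 J·s) / √(2 × 3.34 × 10^-27 kg × 6.123 × 10^-16 J)
λ = 3.28 × 10^-13 m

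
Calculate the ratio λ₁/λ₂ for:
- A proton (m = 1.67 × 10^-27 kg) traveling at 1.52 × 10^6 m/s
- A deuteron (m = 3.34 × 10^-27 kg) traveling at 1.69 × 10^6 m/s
λ₁/λ₂ = 2.22

Using λ = h/(mv):

λ₁ = h/(m₁v₁) = 2.61 × 10^-13 m
λ₂ = h/(m₂v₂) = 1.17 × 10^-13 m

Ratio λ₁/λ₂ = (m₂v₂)/(m₁v₁)
         = (3.34 × 10^-27 kg × 1.69 × 10^6 m/s) / (1.67 × 10^-27 kg × 1.52 × 10^6 m/s)
         = 2.22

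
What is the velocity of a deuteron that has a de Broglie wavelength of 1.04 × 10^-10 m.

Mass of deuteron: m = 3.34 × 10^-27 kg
1.91 × 10^3 m/s

From the de Broglie relation λ = h/(mv), we solve for v:

v = h/(mλ)
v = (6.626 × 10^-34 J·s) / (3.34 × 10^-27 kg × 1.04 × 10^-10 m)
v = 1.91 × 10^3 m/s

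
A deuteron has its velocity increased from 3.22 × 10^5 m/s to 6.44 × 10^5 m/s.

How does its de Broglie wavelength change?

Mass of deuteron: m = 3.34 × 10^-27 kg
The wavelength decreases by a factor of 2.

Using λ = h/(mv):

Initial wavelength: λ₁ = h/(mv₁) = 6.16 × 10^-13 m
Final wavelength: λ₂ = h/(mv₂) = 3.08 × 10^-13 m

Since λ ∝ 1/v, when velocity increases by a factor of 2, the wavelength decreases by a factor of 2.

λ₂/λ₁ = v₁/v₂ = 1/2

The wavelength decreases by a factor of 2.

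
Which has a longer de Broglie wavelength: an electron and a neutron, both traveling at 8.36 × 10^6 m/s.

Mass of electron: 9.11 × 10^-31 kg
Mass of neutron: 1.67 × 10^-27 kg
The electron has the longer wavelength.

Using λ = h/(mv), since both particles have the same velocity, the wavelength depends only on mass.

For electron: λ₁ = h/(m₁v) = 8.70 × 10^-11 m
For neutron: λ₂ = h/(m₂v) = 4.75 × 10^-14 m

Since λ ∝ 1/m at constant velocity, the lighter particle has the longer wavelength.

The electron has the longer de Broglie wavelength.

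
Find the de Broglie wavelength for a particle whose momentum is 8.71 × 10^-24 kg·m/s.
7.61 × 10^-11 m

Using the de Broglie relation λ = h/p:

λ = h/p
λ = (6.626 × 10^-34 J·s) / (8.71 × 10^-24 kg·m/s)
λ = 7.61 × 10^-11 m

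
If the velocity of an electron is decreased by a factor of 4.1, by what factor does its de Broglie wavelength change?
The wavelength increases by a factor of 4.1.

From λ = h/(mv), the wavelength is inversely proportional to velocity:

λ ∝ 1/v

If v → v/4.1, then λ → 4.1λ

When velocity is decreased by a factor of 4.1, the wavelength increases by a factor of 4.1.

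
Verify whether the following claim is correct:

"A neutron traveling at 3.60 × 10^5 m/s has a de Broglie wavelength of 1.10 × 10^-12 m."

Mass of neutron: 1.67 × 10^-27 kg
True

The claim is correct.

Using λ = h/(mv):
λ = (6.626 × 10^-34 J·s) / (1.67 × 10^-27 kg × 3.60 × 10^5 m/s)
λ = 1.10 × 10^-12 m

This matches the claimed value.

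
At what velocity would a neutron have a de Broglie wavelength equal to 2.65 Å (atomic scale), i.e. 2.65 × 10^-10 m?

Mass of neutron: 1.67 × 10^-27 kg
1.50 × 10^3 m/s

From λ = h/(mv), solve for v:

v = h/(mλ)
v = (6.626 × 10^-34 J·s) / (1.67 × 10^-27 kg × 2.65 × 10^-10 m)
v = 1.50 × 10^3 m/s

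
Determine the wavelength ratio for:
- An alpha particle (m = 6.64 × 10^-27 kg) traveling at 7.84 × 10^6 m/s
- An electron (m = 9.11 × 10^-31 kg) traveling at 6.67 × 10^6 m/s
λ₁/λ₂ = 1.17 × 10^-4

Using λ = h/(mv):

λ₁ = h/(m₁v₁) = 1.27 × 10^-14 m
λ₂ = h/(m₂v₂) = 1.09 × 10^-10 m

Ratio λ₁/λ₂ = (m₂v₂)/(m₁v₁)
         = (9.11 × 10^-31 kg × 6.67 × 10^6 m/s) / (6.64 × 10^-27 kg × 7.84 × 10^6 m/s)
         = 1.17 × 10^-4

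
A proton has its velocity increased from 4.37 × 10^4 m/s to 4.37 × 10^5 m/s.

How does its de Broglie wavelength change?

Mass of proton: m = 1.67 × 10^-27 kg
The wavelength decreases by a factor of 10.

Using λ = h/(mv):

Initial wavelength: λ₁ = h/(mv₁) = 9.08 × 10^-12 m
Final wavelength: λ₂ = h/(mv₂) = 9.08 × 10^-13 m

Since λ ∝ 1/v, when velocity increases by a factor of 10, the wavelength decreases by a factor of 10.

λ₂/λ₁ = v₁/v₂ = 1/10

The wavelength decreases by a factor of 10.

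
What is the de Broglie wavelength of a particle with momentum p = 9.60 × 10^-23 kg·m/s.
6.90 × 10^-12 m

Using the de Broglie relation λ = h/p:

λ = h/p
λ = (6.626 × 10^-34 J·s) / (9.60 × 10^-23 kg·m/s)
λ = 6.90 × 10^-12 m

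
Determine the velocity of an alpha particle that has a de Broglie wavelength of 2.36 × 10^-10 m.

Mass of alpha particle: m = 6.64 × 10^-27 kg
4.23 × 10^2 m/s

From the de Broglie relation λ = h/(mv), we solve for v:

v = h/(mλ)
v = (6.626 × 10^-34 J·s) / (6.64 × 10^-27 kg × 2.36 × 10^-10 m)
v = 4.23 × 10^2 m/s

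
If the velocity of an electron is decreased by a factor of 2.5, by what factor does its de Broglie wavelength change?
The wavelength increases by a factor of 2.5.

From λ = h/(mv), the wavelength is inversely proportional to velocity:

λ ∝ 1/v

If v → v/2.5, then λ → 2.5λ

When velocity is decreased by a factor of 2.5, the wavelength increases by a factor of 2.5.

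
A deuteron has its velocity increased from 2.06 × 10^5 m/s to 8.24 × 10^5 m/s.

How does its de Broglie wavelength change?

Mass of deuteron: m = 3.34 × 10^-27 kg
The wavelength decreases by a factor of 4.

Using λ = h/(mv):

Initial wavelength: λ₁ = h/(mv₁) = 9.63 × 10^-13 m
Final wavelength: λ₂ = h/(mv₂) = 2.41 × 10^-13 m

Since λ ∝ 1/v, when velocity increases by a factor of 4, the wavelength decreases by a factor of 4.

λ₂/λ₁ = v₁/v₂ = 1/4

The wavelength decreases by a factor of 4.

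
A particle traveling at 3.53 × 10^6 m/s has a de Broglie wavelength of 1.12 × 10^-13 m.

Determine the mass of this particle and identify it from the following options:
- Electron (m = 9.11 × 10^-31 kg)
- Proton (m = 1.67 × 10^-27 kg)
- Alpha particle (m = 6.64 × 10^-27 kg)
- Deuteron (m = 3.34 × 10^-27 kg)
The particle is a proton.

From λ = h/(mv), solve for mass:

m = h/(λv)
m = (6.626 × 10^-34 J·s) / (1.12 × 10^-13 m × 3.53 × 10^6 m/s)
m = 1.68 × 10^-27 kg

Comparing with the listed masses, this is closest to a proton.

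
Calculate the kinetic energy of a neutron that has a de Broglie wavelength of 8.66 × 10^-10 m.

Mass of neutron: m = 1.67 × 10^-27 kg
1.75 × 10^-22 J (or 1.09 × 10^-3 eV)

From λ = h/√(2mKE), we solve for KE:

λ² = h²/(2mKE)
KE = h²/(2mλ²)
KE = (6.626 × 10^-34 J·s)² / (2 × 1.67 × 10^-27 kg × (8.66 × 10^-10 m)²)
KE = 1.75 × 10^-22 J
KE = 1.09 × 10^-3 eV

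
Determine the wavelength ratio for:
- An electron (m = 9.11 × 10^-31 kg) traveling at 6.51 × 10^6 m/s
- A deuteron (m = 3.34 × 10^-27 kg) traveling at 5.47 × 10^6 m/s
λ₁/λ₂ = 3.08 × 10^3

Using λ = h/(mv):

λ₁ = h/(m₁v₁) = 1.12 × 10^-10 m
λ₂ = h/(m₂v₂) = 3.63 × 10^-14 m

Ratio λ₁/λ₂ = (m₂v₂)/(m₁v₁)
         = (3.34 × 10^-27 kg × 5.47 × 10^6 m/s) / (9.11 × 10^-31 kg × 6.51 × 10^6 m/s)
         = 3.08 × 10^3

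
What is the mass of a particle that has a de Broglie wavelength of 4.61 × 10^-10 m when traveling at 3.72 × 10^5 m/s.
3.86 × 10^-30 kg

From the de Broglie relation λ = h/(mv), we solve for m:

m = h/(λv)
m = (6.626 × 10^-34 J·s) / (4.61 × 10^-10 m × 3.72 × 10^5 m/s)
m = 3.86 × 10^-30 kg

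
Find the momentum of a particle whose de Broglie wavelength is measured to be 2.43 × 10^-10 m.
2.73 × 10^-24 kg·m/s

From the de Broglie relation λ = h/p, we solve for p:

p = h/λ
p = (6.626 × 10^-34 J·s) / (2.43 × 10^-10 m)
p = 2.73 × 10^-24 kg·m/s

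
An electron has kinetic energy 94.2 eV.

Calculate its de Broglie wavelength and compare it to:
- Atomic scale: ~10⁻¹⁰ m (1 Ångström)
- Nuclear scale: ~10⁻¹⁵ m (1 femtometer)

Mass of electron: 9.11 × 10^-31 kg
λ = 1.26 × 10^-10 m, which is larger than typical atomic dimensions (~1 Å).

Using λ = h/√(2mKE):

KE = 94.2 eV = 1.509 × 10^-17 J

λ = h/√(2mKE)
λ = (6.626 × 10^-34 J·s) / √(2 × 9.11 × 10^-31 kg × 1.509 × 10^-17 J)
λ = 1.26 × 10^-10 m

Comparison:
- Atomic scale (10⁻¹⁰ m): λ is 1.3× this size
- Nuclear scale (10⁻¹⁵ m): λ is 1.3e+05× this size

The wavelength is larger than typical atomic dimensions (~1 Å).

This wavelength is significant for atomic-scale phenomena like electron diffraction from crystal lattices.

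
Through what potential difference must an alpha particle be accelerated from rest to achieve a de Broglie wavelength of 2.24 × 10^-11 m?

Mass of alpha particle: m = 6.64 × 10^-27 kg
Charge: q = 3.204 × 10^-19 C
2.06 × 10^-1 V

From λ = h/√(2mqV), we solve for V:

λ² = h²/(2mqV)
V = h²/(2mqλ²)
V = (6.626 × 10^-34 J·s)² / (2 × 6.64 × 10^-27 kg × 3.204 × 10^-19 C × (2.24 × 10^-11 m)²)
V = 2.06 × 10^-1 V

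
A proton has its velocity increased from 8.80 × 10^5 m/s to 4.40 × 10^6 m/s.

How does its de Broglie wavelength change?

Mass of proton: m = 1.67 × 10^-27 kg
The wavelength decreases by a factor of 5.

Using λ = h/(mv):

Initial wavelength: λ₁ = h/(mv₁) = 4.51 × 10^-13 m
Final wavelength: λ₂ = h/(mv₂) = 9.02 × 10^-14 m

Since λ ∝ 1/v, when velocity increases by a factor of 5, the wavelength decreases by a factor of 5.

λ₂/λ₁ = v₁/v₂ = 1/5

The wavelength decreases by a factor of 5.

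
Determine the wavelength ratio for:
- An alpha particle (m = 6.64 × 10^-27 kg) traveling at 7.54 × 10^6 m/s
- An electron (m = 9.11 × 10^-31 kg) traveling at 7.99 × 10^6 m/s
λ₁/λ₂ = 1.45 × 10^-4

Using λ = h/(mv):

λ₁ = h/(m₁v₁) = 1.32 × 10^-14 m
λ₂ = h/(m₂v₂) = 9.10 × 10^-11 m

Ratio λ₁/λ₂ = (m₂v₂)/(m₁v₁)
         = (9.11 × 10^-31 kg × 7.99 × 10^6 m/s) / (6.64 × 10^-27 kg × 7.54 × 10^6 m/s)
         = 1.45 × 10^-4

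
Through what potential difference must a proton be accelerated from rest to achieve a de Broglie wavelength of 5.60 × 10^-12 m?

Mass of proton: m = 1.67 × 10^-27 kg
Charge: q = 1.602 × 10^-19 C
26.2 V

From λ = h/√(2mqV), we solve for V:

λ² = h²/(2mqV)
V = h²/(2mqλ²)
V = (6.626 × 10^-34 J·s)² / (2 × 1.67 × 10^-27 kg × 1.602 × 10^-19 C × (5.60 × 10^-12 m)²)
V = 26.2 V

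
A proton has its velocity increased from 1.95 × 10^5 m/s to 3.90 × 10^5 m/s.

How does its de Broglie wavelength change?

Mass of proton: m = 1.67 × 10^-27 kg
The wavelength decreases by a factor of 2.

Using λ = h/(mv):

Initial wavelength: λ₁ = h/(mv₁) = 2.03 × 10^-12 m
Final wavelength: λ₂ = h/(mv₂) = 1.02 × 10^-12 m

Since λ ∝ 1/v, when velocity increases by a factor of 2, the wavelength decreases by a factor of 2.

λ₂/λ₁ = v₁/v₂ = 1/2

The wavelength decreases by a factor of 2.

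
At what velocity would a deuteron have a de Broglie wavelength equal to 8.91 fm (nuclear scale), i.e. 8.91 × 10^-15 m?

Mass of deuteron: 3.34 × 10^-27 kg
2.23 × 10^7 m/s

From λ = h/(mv), solve for v:

v = h/(mλ)
v = (6.626 × 10^-34 J·s) / (3.34 × 10^-27 kg × 8.91 × 10^-15 m)
v = 2.23 × 10^7 m/s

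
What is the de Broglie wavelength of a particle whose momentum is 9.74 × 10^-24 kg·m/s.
6.80 × 10^-11 m

Using the de Broglie relation λ = h/p:

λ = h/p
λ = (6.626 × 10^-34 J·s) / (9.74 × 10^-24 kg·m/s)
λ = 6.80 × 10^-11 m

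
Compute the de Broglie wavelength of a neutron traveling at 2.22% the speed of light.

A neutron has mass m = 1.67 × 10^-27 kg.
5.96 × 10^-14 m

Using the de Broglie relation λ = h/(mv):

v = 2.22% × c = 6.655 × 10^6 m/s

λ = h/(mv)
λ = (6.626 × 10^-34 J·s) / (1.67 × 10^-27 kg × 6.655 × 10^6 m/s)
λ = 5.96 × 10^-14 m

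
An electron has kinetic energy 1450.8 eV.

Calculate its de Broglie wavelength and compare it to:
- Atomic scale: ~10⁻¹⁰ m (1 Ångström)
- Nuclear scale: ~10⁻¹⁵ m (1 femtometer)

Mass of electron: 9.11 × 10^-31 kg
λ = 3.22 × 10^-11 m, which is between nuclear and atomic scales.

Using λ = h/√(2mKE):

KE = 1450.8 eV = 2.324 × 10^-16 J

λ = h/√(2mKE)
λ = (6.626 × 10^-34 J·s) / √(2 × 9.11 × 10^-31 kg × 2.324 × 10^-16 J)
λ = 3.22 × 10^-11 m

Comparison:
- Atomic scale (10⁻¹⁰ m): λ is 0.32× this size
- Nuclear scale (10⁻¹⁵ m): λ is 3.2e+04× this size

The wavelength is between nuclear and atomic scales.

This wavelength is appropriate for probing atomic structure but too large for nuclear physics experiments.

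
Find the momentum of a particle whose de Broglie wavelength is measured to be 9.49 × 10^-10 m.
6.98 × 10^-25 kg·m/s

From the de Broglie relation λ = h/p, we solve for p:

p = h/λ
p = (6.626 × 10^-34 J·s) / (9.49 × 10^-10 m)
p = 6.98 × 10^-25 kg·m/s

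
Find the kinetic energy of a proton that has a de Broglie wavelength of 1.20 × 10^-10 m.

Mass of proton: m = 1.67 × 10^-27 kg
9.13 × 10^-21 J (or 0.0570 eV)

From λ = h/√(2mKE), we solve for KE:

λ² = h²/(2mKE)
KE = h²/(2mλ²)
KE = (6.626 × 10^-34 J·s)² / (2 × 1.67 × 10^-27 kg × (1.20 × 10^-10 m)²)
KE = 9.13 × 10^-21 J
KE = 0.0570 eV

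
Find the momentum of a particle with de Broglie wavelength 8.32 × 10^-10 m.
7.96 × 10^-25 kg·m/s

From the de Broglie relation λ = h/p, we solve for p:

p = h/λ
p = (6.626 × 10^-34 J·s) / (8.32 × 10^-10 m)
p = 7.96 × 10^-25 kg·m/s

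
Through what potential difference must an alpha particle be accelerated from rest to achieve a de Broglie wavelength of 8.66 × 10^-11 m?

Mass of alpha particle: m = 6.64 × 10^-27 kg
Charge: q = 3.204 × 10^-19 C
1.38 × 10^-2 V

From λ = h/√(2mqV), we solve for V:

λ² = h²/(2mqV)
V = h²/(2mqλ²)
V = (6.626 × 10^-34 J·s)² / (2 × 6.64 × 10^-27 kg × 3.204 × 10^-19 C × (8.66 × 10^-11 m)²)
V = 1.38 × 10^-2 V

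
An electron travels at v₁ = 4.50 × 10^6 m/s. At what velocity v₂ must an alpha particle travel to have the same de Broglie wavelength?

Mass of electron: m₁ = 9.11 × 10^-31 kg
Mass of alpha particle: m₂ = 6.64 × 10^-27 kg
v₂ = 6.17 × 10^2 m/s

For equal de Broglie wavelengths: λ₁ = λ₂

h/(m₁v₁) = h/(m₂v₂)
m₁v₁ = m₂v₂
v₂ = v₁ · (m₁/m₂)

v₂ = 4.50 × 10^6 m/s × (9.11 × 10^-31 kg / 6.64 × 10^-27 kg)
v₂ = 6.17 × 10^2 m/s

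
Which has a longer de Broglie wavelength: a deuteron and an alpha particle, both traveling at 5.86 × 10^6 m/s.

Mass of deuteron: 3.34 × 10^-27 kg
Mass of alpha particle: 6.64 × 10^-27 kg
The deuteron has the longer wavelength.

Using λ = h/(mv), since both particles have the same velocity, the wavelength depends only on mass.

For deuteron: λ₁ = h/(m₁v) = 3.39 × 10^-14 m
For alpha particle: λ₂ = h/(m₂v) = 1.70 × 10^-14 m

Since λ ∝ 1/m at constant velocity, the lighter particle has the longer wavelength.

The deuteron has the longer de Broglie wavelength.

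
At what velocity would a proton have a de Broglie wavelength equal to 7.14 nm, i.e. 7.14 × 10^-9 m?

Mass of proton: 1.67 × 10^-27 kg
5.56 × 10^1 m/s

From λ = h/(mv), solve for v:

v = h/(mλ)
v = (6.626 × 10^-34 J·s) / (1.67 × 10^-27 kg × 7.14 × 10^-9 m)
v = 5.56 × 10^1 m/s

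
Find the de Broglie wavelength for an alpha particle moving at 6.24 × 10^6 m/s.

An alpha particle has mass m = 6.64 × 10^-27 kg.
1.60 × 10^-14 m

Using the de Broglie relation λ = h/(mv):

λ = h/(mv)
λ = (6.626 × 10^-34 J·s) / (6.64 × 10^-27 kg × 6.24 × 10^6 m/s)
λ = 1.60 × 10^-14 m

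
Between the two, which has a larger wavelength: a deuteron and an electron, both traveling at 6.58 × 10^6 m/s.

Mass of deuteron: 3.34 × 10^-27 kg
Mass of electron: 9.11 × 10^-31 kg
The electron has the longer wavelength.

Using λ = h/(mv), since both particles have the same velocity, the wavelength depends only on mass.

For deuteron: λ₁ = h/(m₁v) = 3.01 × 10^-14 m
For electron: λ₂ = h/(m₂v) = 1.11 × 10^-10 m

Since λ ∝ 1/m at constant velocity, the lighter particle has the longer wavelength.

The electron has the longer de Broglie wavelength.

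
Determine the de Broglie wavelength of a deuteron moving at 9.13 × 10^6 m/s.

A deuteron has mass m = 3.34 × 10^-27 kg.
2.17 × 10^-14 m

Using the de Broglie relation λ = h/(mv):

λ = h/(mv)
λ = (6.626 × 10^-34 J·s) / (3.34 × 10^-27 kg × 9.13 × 10^6 m/s)
λ = 2.17 × 10^-14 m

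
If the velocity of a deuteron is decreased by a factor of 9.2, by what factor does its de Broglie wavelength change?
The wavelength increases by a factor of 9.2.

From λ = h/(mv), the wavelength is inversely proportional to velocity:

λ ∝ 1/v

If v → v/9.2, then λ → 9.2λ

When velocity is decreased by a factor of 9.2, the wavelength increases by a factor of 9.2.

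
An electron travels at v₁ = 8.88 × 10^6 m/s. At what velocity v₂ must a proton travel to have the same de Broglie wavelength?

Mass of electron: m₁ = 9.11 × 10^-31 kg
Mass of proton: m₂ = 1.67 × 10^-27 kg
v₂ = 4.84 × 10^3 m/s

For equal de Broglie wavelengths: λ₁ = λ₂

h/(m₁v₁) = h/(m₂v₂)
m₁v₁ = m₂v₂
v₂ = v₁ · (m₁/m₂)

v₂ = 8.88 × 10^6 m/s × (9.11 × 10^-31 kg / 1.67 × 10^-27 kg)
v₂ = 4.84 × 10^3 m/s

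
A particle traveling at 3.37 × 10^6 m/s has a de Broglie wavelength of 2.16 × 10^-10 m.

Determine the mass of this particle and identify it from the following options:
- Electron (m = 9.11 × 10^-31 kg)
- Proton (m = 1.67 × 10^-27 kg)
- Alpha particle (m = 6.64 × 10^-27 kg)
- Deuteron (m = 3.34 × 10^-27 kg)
The particle is an electron.

From λ = h/(mv), solve for mass:

m = h/(λv)
m = (6.626 × 10^-34 J·s) / (2.16 × 10^-10 m × 3.37 × 10^6 m/s)
m = 9.10 × 10^-31 kg

Comparing with the listed masses, this is closest to an electron.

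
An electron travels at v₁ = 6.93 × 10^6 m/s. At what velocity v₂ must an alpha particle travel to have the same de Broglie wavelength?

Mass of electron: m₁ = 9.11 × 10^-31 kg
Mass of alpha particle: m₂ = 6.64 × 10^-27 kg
v₂ = 9.51 × 10^2 m/s

For equal de Broglie wavelengths: λ₁ = λ₂

h/(m₁v₁) = h/(m₂v₂)
m₁v₁ = m₂v₂
v₂ = v₁ · (m₁/m₂)

v₂ = 6.93 × 10^6 m/s × (9.11 × 10^-31 kg / 6.64 × 10^-27 kg)
v₂ = 9.51 × 10^2 m/s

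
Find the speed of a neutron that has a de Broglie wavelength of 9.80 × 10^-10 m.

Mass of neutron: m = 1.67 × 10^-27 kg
4.05 × 10^2 m/s

From the de Broglie relation λ = h/(mv), we solve for v:

v = h/(mλ)
v = (6.626 × 10^-34 J·s) / (1.67 × 10^-27 kg × 9.80 × 10^-10 m)
v = 4.05 × 10^2 m/s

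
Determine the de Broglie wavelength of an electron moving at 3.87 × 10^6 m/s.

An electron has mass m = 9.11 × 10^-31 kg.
1.88 × 10^-10 m

Using the de Broglie relation λ = h/(mv):

λ = h/(mv)
λ = (6.626 × 10^-34 J·s) / (9.11 × 10^-31 kg × 3.87 × 10^6 m/s)
λ = 1.88 × 10^-10 m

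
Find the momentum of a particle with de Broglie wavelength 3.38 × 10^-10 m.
1.96 × 10^-24 kg·m/s

From the de Broglie relation λ = h/p, we solve for p:

p = h/λ
p = (6.626 × 10^-34 J·s) / (3.38 × 10^-10 m)
p = 1.96 × 10^-24 kg·m/s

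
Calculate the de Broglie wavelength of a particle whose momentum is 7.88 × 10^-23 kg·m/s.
8.41 × 10^-12 m

Using the de Broglie relation λ = h/p:

λ = h/p
λ = (6.626 × 10^-34 J·s) / (7.88 × 10^-23 kg·m/s)
λ = 8.41 × 10^-12 m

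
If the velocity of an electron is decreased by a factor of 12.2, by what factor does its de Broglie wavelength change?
The wavelength increases by a factor of 12.2.

From λ = h/(mv), the wavelength is inversely proportional to velocity:

λ ∝ 1/v

If v → v/12.2, then λ → 12.2λ

When velocity is decreased by a factor of 12.2, the wavelength increases by a factor of 12.2.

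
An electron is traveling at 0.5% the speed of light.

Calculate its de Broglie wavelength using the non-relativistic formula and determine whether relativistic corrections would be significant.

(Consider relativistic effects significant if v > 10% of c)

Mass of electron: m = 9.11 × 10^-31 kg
No, relativistic corrections are not needed.

Using the non-relativistic de Broglie formula λ = h/(mv):

v = 0.5% × c = 1.499 × 10^6 m/s

λ = h/(mv)
λ = (6.626 × 10^-34 J·s) / (9.11 × 10^-31 kg × 1.499 × 10^6 m/s)
λ = 4.85 × 10^-10 m

Since v = 0.5% of c < 10% of c, relativistic corrections are NOT significant and this non-relativistic result is a good approximation.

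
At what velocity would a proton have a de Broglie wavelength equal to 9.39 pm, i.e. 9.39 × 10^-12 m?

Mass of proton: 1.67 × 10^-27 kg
4.23 × 10^4 m/s

From λ = h/(mv), solve for v:

v = h/(mλ)
v = (6.626 × 10^-34 J·s) / (1.67 × 10^-27 kg × 9.39 × 10^-12 m)
v = 4.23 × 10^4 m/s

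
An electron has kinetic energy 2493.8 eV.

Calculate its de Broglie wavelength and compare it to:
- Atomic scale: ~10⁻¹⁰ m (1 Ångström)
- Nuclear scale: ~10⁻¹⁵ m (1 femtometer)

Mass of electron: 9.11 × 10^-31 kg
λ = 2.46 × 10^-11 m, which is between nuclear and atomic scales.

Using λ = h/√(2mKE):

KE = 2493.8 eV = 3.996 × 10^-16 J

λ = h/√(2mKE)
λ = (6.626 × 10^-34 J·s) / √(2 × 9.11 × 10^-31 kg × 3.996 × 10^-16 J)
λ = 2.46 × 10^-11 m

Comparison:
- Atomic scale (10⁻¹⁰ m): λ is 0.25× this size
- Nuclear scale (10⁻¹⁵ m): λ is 2.5e+04× this size

The wavelength is between nuclear and atomic scales.

This wavelength is appropriate for probing atomic structure but too large for nuclear physics experiments.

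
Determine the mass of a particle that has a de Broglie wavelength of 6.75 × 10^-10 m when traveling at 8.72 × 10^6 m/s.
1.13 × 10^-31 kg

From the de Broglie relation λ = h/(mv), we solve for m:

m = h/(λv)
m = (6.626 × 10^-34 J·s) / (6.75 × 10^-10 m × 8.72 × 10^6 m/s)
m = 1.13 × 10^-31 kg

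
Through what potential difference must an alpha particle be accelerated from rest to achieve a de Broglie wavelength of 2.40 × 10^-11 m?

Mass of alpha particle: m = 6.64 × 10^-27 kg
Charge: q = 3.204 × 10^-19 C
1.79 × 10^-1 V

From λ = h/√(2mqV), we solve for V:

λ² = h²/(2mqV)
V = h²/(2mqλ²)
V = (6.626 × 10^-34 J·s)² / (2 × 6.64 × 10^-27 kg × 3.204 × 10^-19 C × (2.40 × 10^-11 m)²)
V = 1.79 × 10^-1 V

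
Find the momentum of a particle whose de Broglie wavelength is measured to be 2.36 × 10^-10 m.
2.81 × 10^-24 kg·m/s

From the de Broglie relation λ = h/p, we solve for p:

p = h/λ
p = (6.626 × 10^-34 J·s) / (2.36 × 10^-10 m)
p = 2.81 × 10^-24 kg·m/s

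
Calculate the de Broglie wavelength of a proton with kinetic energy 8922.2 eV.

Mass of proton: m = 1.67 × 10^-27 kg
3.03 × 10^-13 m

Using λ = h/√(2mKE):

First convert KE to Joules: KE = 8922.2 eV = 1.429 × 10^-15 J

λ = h/√(2mKE)
λ = (6.626 × 10^-34 J·s) / √(2 × 1.67 × 10^-27 kg × 1.429 × 10^-15 J)
λ = 3.03 × 10^-13 m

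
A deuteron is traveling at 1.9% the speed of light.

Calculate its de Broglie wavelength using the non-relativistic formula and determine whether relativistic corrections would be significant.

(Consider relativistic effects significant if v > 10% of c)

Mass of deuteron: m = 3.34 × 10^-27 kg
No, relativistic corrections are not needed.

Using the non-relativistic de Broglie formula λ = h/(mv):

v = 1.9% × c = 5.696 × 10^6 m/s

λ = h/(mv)
λ = (6.626 × 10^-34 J·s) / (3.34 × 10^-27 kg × 5.696 × 10^6 m/s)
λ = 3.48 × 10^-14 m

Since v = 1.9% of c < 10% of c, relativistic corrections are NOT significant and this non-relativistic result is a good approximation.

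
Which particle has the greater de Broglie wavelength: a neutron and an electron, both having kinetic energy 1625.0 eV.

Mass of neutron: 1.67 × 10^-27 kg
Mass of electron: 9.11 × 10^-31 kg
The electron has the longer wavelength.

Using λ = h/√(2mKE):

For neutron: λ₁ = h/√(2m₁KE) = 7.11 × 10^-13 m
For electron: λ₂ = h/√(2m₂KE) = 3.04 × 10^-11 m

Since λ ∝ 1/√m at constant kinetic energy, the lighter particle has the longer wavelength.

The electron has the longer de Broglie wavelength.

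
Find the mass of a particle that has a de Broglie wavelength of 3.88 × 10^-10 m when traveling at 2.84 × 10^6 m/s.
6.01 × 10^-31 kg

From the de Broglie relation λ = h/(mv), we solve for m:

m = h/(λv)
m = (6.626 × 10^-34 J·s) / (3.88 × 10^-10 m × 2.84 × 10^6 m/s)
m = 6.01 × 10^-31 kg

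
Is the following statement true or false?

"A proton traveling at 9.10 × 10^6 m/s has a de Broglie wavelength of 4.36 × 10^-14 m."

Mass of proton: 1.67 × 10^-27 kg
True

The claim is correct.

Using λ = h/(mv):
λ = (6.626 × 10^-34 J·s) / (1.67 × 10^-27 kg × 9.10 × 10^6 m/s)
λ = 4.36 × 10^-14 m

This matches the claimed value.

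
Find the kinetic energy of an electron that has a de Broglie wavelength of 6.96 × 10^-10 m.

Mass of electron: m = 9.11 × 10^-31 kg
4.97 × 10^-19 J (or 3.10 eV)

From λ = h/√(2mKE), we solve for KE:

λ² = h²/(2mKE)
KE = h²/(2mλ²)
KE = (6.626 × 10^-34 J·s)² / (2 × 9.11 × 10^-31 kg × (6.96 × 10^-10 m)²)
KE = 4.97 × 10^-19 J
KE = 3.10 eV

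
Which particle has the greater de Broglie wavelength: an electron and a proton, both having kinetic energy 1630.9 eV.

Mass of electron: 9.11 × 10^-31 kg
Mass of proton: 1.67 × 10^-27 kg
The electron has the longer wavelength.

Using λ = h/√(2mKE):

For electron: λ₁ = h/√(2m₁KE) = 3.04 × 10^-11 m
For proton: λ₂ = h/√(2m₂KE) = 7.09 × 10^-13 m

Since λ ∝ 1/√m at constant kinetic energy, the lighter particle has the longer wavelength.

The electron has the longer de Broglie wavelength.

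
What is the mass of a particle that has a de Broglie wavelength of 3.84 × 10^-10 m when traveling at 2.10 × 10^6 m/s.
8.22 × 10^-31 kg

From the de Broglie relation λ = h/(mv), we solve for m:

m = h/(λv)
m = (6.626 × 10^-34 J·s) / (3.84 × 10^-10 m × 2.10 × 10^6 m/s)
m = 8.22 × 10^-31 kg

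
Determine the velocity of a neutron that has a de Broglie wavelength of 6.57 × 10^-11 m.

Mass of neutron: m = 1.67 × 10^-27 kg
6.04 × 10^3 m/s

From the de Broglie relation λ = h/(mv), we solve for v:

v = h/(mλ)
v = (6.626 × 10^-34 J·s) / (1.67 × 10^-27 kg × 6.57 × 10^-11 m)
v = 6.04 × 10^3 m/s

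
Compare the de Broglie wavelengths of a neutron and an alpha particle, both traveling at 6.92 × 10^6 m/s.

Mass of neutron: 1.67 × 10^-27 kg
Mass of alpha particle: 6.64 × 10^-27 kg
The neutron has the longer wavelength.

Using λ = h/(mv), since both particles have the same velocity, the wavelength depends only on mass.

For neutron: λ₁ = h/(m₁v) = 5.73 × 10^-14 m
For alpha particle: λ₂ = h/(m₂v) = 1.44 × 10^-14 m

Since λ ∝ 1/m at constant velocity, the lighter particle has the longer wavelength.

The neutron has the longer de Broglie wavelength.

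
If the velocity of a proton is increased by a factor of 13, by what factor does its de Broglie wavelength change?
The wavelength decreases by a factor of 13.

From λ = h/(mv), the wavelength is inversely proportional to velocity:

λ ∝ 1/v

If v → 13v, then λ → λ/13

When velocity is increased by a factor of 13, the wavelength decreases by a factor of 13.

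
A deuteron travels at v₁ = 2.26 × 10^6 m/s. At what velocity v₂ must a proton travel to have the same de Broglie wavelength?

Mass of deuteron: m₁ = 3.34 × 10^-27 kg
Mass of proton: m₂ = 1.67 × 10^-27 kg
v₂ = 4.52 × 10^6 m/s

For equal de Broglie wavelengths: λ₁ = λ₂

h/(m₁v₁) = h/(m₂v₂)
m₁v₁ = m₂v₂
v₂ = v₁ · (m₁/m₂)

v₂ = 2.26 × 10^6 m/s × (3.34 × 10^-27 kg / 1.67 × 10^-27 kg)
v₂ = 4.52 × 10^6 m/s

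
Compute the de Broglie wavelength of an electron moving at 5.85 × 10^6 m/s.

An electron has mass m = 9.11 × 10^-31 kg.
1.24 × 10^-10 m

Using the de Broglie relation λ = h/(mv):

λ = h/(mv)
λ = (6.626 × 10^-34 J·s) / (9.11 × 10^-31 kg × 5.85 × 10^6 m/s)
λ = 1.24 × 10^-10 m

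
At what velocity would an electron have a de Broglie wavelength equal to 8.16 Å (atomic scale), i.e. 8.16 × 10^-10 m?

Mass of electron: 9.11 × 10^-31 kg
8.91 × 10^5 m/s

From λ = h/(mv), solve for v:

v = h/(mλ)
v = (6.626 × 10^-34 J·s) / (9.11 × 10^-31 kg × 8.16 × 10^-10 m)
v = 8.91 × 10^5 m/s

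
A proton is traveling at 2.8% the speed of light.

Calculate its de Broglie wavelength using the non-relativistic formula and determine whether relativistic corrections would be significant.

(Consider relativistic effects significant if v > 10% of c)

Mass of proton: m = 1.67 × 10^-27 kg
No, relativistic corrections are not needed.

Using the non-relativistic de Broglie formula λ = h/(mv):

v = 2.8% × c = 8.394 × 10^6 m/s

λ = h/(mv)
λ = (6.626 × 10^-34 J·s) / (1.67 × 10^-27 kg × 8.394 × 10^6 m/s)
λ = 4.73 × 10^-14 m

Since v = 2.8% of c < 10% of c, relativistic corrections are NOT significant and this non-relativistic result is a good approximation.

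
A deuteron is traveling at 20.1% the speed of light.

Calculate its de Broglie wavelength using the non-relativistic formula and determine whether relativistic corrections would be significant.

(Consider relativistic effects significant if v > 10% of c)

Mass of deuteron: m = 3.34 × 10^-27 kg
Yes, relativistic corrections are needed.

Using the non-relativistic de Broglie formula λ = h/(mv):

v = 20.1% × c = 6.026 × 10^7 m/s

λ = h/(mv)
λ = (6.626 × 10^-34 J·s) / (3.34 × 10^-27 kg × 6.026 × 10^7 m/s)
λ = 3.29 × 10^-15 m

Since v = 20.1% of c > 10% of c, relativistic corrections ARE significant and the actual wavelength would differ from this non-relativistic estimate.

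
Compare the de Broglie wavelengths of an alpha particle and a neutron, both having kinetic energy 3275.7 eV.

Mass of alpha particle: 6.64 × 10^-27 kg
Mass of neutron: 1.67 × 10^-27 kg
The neutron has the longer wavelength.

Using λ = h/√(2mKE):

For alpha particle: λ₁ = h/√(2m₁KE) = 2.51 × 10^-13 m
For neutron: λ₂ = h/√(2m₂KE) = 5.00 × 10^-13 m

Since λ ∝ 1/√m at constant kinetic energy, the lighter particle has the longer wavelength.

The neutron has the longer de Broglie wavelength.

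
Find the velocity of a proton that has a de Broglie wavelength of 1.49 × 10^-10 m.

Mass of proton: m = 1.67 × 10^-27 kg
2.66 × 10^3 m/s

From the de Broglie relation λ = h/(mv), we solve for v:

v = h/(mλ)
v = (6.626 × 10^-34 J·s) / (1.67 × 10^-27 kg × 1.49 × 10^-10 m)
v = 2.66 × 10^3 m/s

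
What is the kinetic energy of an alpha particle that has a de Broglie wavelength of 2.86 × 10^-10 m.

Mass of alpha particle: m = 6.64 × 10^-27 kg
4.04 × 10^-22 J (or 2.52 × 10^-3 eV)

From λ = h/√(2mKE), we solve for KE:

λ² = h²/(2mKE)
KE = h²/(2mλ²)
KE = (6.626 × 10^-34 J·s)² / (2 × 6.64 × 10^-27 kg × (2.86 × 10^-10 m)²)
KE = 4.04 × 10^-22 J
KE = 2.52 × 10^-3 eV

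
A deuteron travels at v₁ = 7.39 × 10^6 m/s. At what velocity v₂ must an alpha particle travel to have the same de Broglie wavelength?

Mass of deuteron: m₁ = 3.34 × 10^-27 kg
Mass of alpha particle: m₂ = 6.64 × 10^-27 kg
v₂ = 3.72 × 10^6 m/s

For equal de Broglie wavelengths: λ₁ = λ₂

h/(m₁v₁) = h/(m₂v₂)
m₁v₁ = m₂v₂
v₂ = v₁ · (m₁/m₂)

v₂ = 7.39 × 10^6 m/s × (3.34 × 10^-27 kg / 6.64 × 10^-27 kg)
v₂ = 3.72 × 10^6 m/s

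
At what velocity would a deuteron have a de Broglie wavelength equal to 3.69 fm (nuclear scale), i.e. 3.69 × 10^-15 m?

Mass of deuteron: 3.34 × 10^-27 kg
5.38 × 10^7 m/s

From λ = h/(mv), solve for v:

v = h/(mλ)
v = (6.626 × 10^-34 J·s) / (3.34 × 10^-27 kg × 3.69 × 10^-15 m)
v = 5.38 × 10^7 m/s

Note: This velocity is 17.9% of the speed of light, so relativistic corrections would be needed for a more accurate calculation.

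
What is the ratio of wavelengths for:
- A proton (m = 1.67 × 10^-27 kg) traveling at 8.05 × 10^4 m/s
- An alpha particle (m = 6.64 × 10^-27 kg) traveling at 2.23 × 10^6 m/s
λ₁/λ₂ = 110

Using λ = h/(mv):

λ₁ = h/(m₁v₁) = 4.93 × 10^-12 m
λ₂ = h/(m₂v₂) = 4.47 × 10^-14 m

Ratio λ₁/λ₂ = (m₂v₂)/(m₁v₁)
         = (6.64 × 10^-27 kg × 2.23 × 10^6 m/s) / (1.67 × 10^-27 kg × 8.05 × 10^4 m/s)
         = 110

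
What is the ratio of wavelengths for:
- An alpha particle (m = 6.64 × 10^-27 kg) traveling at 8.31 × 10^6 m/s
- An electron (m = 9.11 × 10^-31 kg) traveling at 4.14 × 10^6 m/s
λ₁/λ₂ = 6.84 × 10^-5

Using λ = h/(mv):

λ₁ = h/(m₁v₁) = 1.20 × 10^-14 m
λ₂ = h/(m₂v₂) = 1.76 × 10^-10 m

Ratio λ₁/λ₂ = (m₂v₂)/(m₁v₁)
         = (9.11 × 10^-31 kg × 4.14 × 10^6 m/s) / (6.64 × 10^-27 kg × 8.31 × 10^6 m/s)
         = 6.84 × 10^-5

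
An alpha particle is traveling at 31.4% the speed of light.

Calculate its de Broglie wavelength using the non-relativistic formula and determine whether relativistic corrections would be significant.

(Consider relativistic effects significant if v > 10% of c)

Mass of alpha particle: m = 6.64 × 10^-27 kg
Yes, relativistic corrections are needed.

Using the non-relativistic de Broglie formula λ = h/(mv):

v = 31.4% × c = 9.413 × 10^7 m/s

λ = h/(mv)
λ = (6.626 × 10^-34 J·s) / (6.64 × 10^-27 kg × 9.413 × 10^7 m/s)
λ = 1.06 × 10^-15 m

Since v = 31.4% of c > 10% of c, relativistic corrections ARE significant and the actual wavelength would differ from this non-relativistic estimate.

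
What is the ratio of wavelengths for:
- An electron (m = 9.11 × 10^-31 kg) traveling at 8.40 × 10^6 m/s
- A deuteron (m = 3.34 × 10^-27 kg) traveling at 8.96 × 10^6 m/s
λ₁/λ₂ = 3.91 × 10^3

Using λ = h/(mv):

λ₁ = h/(m₁v₁) = 8.66 × 10^-11 m
λ₂ = h/(m₂v₂) = 2.21 × 10^-14 m

Ratio λ₁/λ₂ = (m₂v₂)/(m₁v₁)
         = (3.34 × 10^-27 kg × 8.96 × 10^6 m/s) / (9.11 × 10^-31 kg × 8.40 × 10^6 m/s)
         = 3.91 × 10^3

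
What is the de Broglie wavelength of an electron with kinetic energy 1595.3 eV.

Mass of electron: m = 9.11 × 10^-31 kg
3.07 × 10^-11 m

Using λ = h/√(2mKE):

First convert KE to Joules: KE = 1595.3 eV = 2.556 × 10^-16 J

λ = h/√(2mKE)
λ = (6.626 × 10^-34 J·s) / √(2 × 9.11 × 10^-31 kg × 2.556 × 10^-16 J)
λ = 3.07 × 10^-11 m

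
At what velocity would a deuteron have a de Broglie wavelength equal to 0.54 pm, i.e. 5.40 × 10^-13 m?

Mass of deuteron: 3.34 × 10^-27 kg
3.67 × 10^5 m/s

From λ = h/(mv), solve for v:

v = h/(mλ)
v = (6.626 × 10^-34 J·s) / (3.34 × 10^-27 kg × 5.40 × 10^-13 m)
v = 3.67 × 10^5 m/s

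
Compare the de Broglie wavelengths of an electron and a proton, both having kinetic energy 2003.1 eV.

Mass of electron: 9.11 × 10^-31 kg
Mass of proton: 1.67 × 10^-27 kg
The electron has the longer wavelength.

Using λ = h/√(2mKE):

For electron: λ₁ = h/√(2m₁KE) = 2.74 × 10^-11 m
For proton: λ₂ = h/√(2m₂KE) = 6.40 × 10^-13 m

Since λ ∝ 1/√m at constant kinetic energy, the lighter particle has the longer wavelength.

The electron has the longer de Broglie wavelength.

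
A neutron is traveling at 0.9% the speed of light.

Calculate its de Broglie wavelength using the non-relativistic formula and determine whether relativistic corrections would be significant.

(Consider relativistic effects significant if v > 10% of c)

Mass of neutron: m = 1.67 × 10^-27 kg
No, relativistic corrections are not needed.

Using the non-relativistic de Broglie formula λ = h/(mv):

v = 0.9% × c = 2.698 × 10^6 m/s

λ = h/(mv)
λ = (6.626 × 10^-34 J·s) / (1.67 × 10^-27 kg × 2.698 × 10^6 m/s)
λ = 1.47 × 10^-13 m

Since v = 0.9% of c < 10% of c, relativistic corrections are NOT significant and this non-relativistic result is a good approximation.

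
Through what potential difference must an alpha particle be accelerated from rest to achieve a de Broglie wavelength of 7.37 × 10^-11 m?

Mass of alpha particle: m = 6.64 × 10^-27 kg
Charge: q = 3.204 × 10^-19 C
1.90 × 10^-2 V

From λ = h/√(2mqV), we solve for V:

λ² = h²/(2mqV)
V = h²/(2mqλ²)
V = (6.626 × 10^-34 J·s)² / (2 × 6.64 × 10^-27 kg × 3.204 × 10^-19 C × (7.37 × 10^-11 m)²)
V = 1.90 × 10^-2 V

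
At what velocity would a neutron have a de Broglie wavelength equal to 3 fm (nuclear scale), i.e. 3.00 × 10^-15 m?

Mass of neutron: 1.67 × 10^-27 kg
1.32 × 10^8 m/s

From λ = h/(mv), solve for v:

v = h/(mλ)
v = (6.626 × 10^-34 J·s) / (1.67 × 10^-27 kg × 3.00 × 10^-15 m)
v = 1.32 × 10^8 m/s

Note: This velocity is 44.1% of the speed of light, so relativistic corrections would be needed for a more accurate calculation.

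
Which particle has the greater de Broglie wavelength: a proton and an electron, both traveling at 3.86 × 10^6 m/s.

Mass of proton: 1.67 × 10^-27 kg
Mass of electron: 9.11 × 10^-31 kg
The electron has the longer wavelength.

Using λ = h/(mv), since both particles have the same velocity, the wavelength depends only on mass.

For proton: λ₁ = h/(m₁v) = 1.03 × 10^-13 m
For electron: λ₂ = h/(m₂v) = 1.88 × 10^-10 m

Since λ ∝ 1/m at constant velocity, the lighter particle has the longer wavelength.

The electron has the longer de Broglie wavelength.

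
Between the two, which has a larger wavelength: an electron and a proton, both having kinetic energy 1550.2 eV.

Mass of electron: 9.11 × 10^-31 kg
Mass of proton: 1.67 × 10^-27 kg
The electron has the longer wavelength.

Using λ = h/√(2mKE):

For electron: λ₁ = h/√(2m₁KE) = 3.11 × 10^-11 m
For proton: λ₂ = h/√(2m₂KE) = 7.27 × 10^-13 m

Since λ ∝ 1/√m at constant kinetic energy, the lighter particle has the longer wavelength.

The electron has the longer de Broglie wavelength.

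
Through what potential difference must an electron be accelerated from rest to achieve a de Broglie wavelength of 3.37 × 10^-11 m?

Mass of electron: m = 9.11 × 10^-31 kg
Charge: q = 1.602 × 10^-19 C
1.32 × 10^3 V

From λ = h/√(2mqV), we solve for V:

λ² = h²/(2mqV)
V = h²/(2mqλ²)
V = (6.626 × 10^-34 J·s)² / (2 × 9.11 × 10^-31 kg × 1.602 × 10^-19 C × (3.37 × 10^-11 m)²)
V = 1.32 × 10^3 V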